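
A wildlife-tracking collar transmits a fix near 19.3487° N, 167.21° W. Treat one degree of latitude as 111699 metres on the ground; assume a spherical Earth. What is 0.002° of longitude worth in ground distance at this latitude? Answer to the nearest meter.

One degree of longitude here spans 111699 × cos 19.3487° = 111699 × 0.9435 ≈ 105390 m; 0.002° of that is 210.78 m.

211 meters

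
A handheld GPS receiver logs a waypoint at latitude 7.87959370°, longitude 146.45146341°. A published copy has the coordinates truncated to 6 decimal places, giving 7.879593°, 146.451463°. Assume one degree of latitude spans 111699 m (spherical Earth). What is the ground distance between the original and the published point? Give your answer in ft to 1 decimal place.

0.3 ft

The latitude changed by +0.00000070° and the longitude by +0.00000041°.
N–S: 0.00000070° × 111699 m/° = 0.0781893 m.
East–west at this latitude: 0.00000041° × 111699 × cos 7.87959° ≈ 0.00000041 × 110644 = 0.0453642 m.
Hypotenuse of the two orthogonal shifts: √(0.0781893² + 0.0453642²) = 0.0903962 m.
In feet: 0.0903962 m ÷ 0.3048 ≈ 0.29658 ft.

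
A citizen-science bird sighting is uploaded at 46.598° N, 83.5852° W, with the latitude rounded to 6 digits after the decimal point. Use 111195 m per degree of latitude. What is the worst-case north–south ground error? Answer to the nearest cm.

6 cm

Rounding to 6 decimal places leaves the latitude within ±5e-07° of the true value.
North–south distance: 5e-07° × 111195 m/° = 0.0555975 m.
That is 0.0555975 m = 5.5597 cm.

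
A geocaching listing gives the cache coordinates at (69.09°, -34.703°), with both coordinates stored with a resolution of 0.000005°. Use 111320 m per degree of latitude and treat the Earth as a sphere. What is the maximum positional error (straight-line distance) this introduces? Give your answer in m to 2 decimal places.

0.30 m

With a 0.000005° grid the true value lies within half a step, ±0.000005°/2 = ±2.5e-06°, of the stored one.
N–S: 2.5e-06° × 111320 m/° = 0.2783 m.
Longitude error → 2.5e-06 × 111320 × cos 69.09° = 2.5e-06 × 111320 × 0.3569 ≈ 0.0993256 m.
Combining orthogonally: (0.2783² + 0.0993256²)^½ ≈ 0.295494 m.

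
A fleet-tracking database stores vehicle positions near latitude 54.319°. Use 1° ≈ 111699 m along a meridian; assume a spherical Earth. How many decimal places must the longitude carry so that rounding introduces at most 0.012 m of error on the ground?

7

At 54.319° one degree of longitude covers 111699 × cos 54.319° ≈ 111699 × 0.5833 ≈ 65150.9 m.
N decimal places → at most half a unit in the last place, 0.5 × 10⁻ᴺ° = 65150.9/2 × 10⁻ᴺ m.
Need 0.5 × 65150.9 × 10⁻ᴺ ≤ 0.012 → 10⁻ᴺ ≤ 3.684e-07, so N ≥ 6.43.
N = 6 would give 0.0326 m (too coarse); N = 7 gives 0.00326 m ≤ 0.012 m.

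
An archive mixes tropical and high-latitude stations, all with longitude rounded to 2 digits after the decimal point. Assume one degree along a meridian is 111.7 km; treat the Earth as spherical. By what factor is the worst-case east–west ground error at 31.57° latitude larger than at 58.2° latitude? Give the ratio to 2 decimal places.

1.62

Rounding to 2 decimal places leaves the longitude within ±0.005° of the true value.
Error at 31.57° = 0.005° × 111700 × cos 31.57° ≈ 558.5 × 0.8520 = 475.84 m.
Error at 58.2° = 0.005° × 111700 × cos 58.2° ≈ 558.5 × 0.5270 = 294.3 m.
Ratio: 475.84 / 294.3 = cos 31.57° / cos 58.2° ≈ 1.6168.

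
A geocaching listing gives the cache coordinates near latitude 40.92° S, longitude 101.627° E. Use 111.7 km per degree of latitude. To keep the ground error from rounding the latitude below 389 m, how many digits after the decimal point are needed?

One degree of latitude covers 111700 m.
With N decimal places the half-ulp bound is 0.5·10⁻ᴺ°, or 0.5·10⁻ᴺ × 111700 m on the ground.
Need 0.5 × 111700 × 10⁻ᴺ ≤ 389 → 10⁻ᴺ ≤ 6.965e-03, so N ≥ 2.16.
At 2 places the error can reach 558 m, but 3 places keeps it to 55.9 m.

3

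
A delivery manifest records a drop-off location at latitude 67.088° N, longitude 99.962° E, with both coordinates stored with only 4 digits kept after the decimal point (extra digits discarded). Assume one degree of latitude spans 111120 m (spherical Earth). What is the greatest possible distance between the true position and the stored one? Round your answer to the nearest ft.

39 ft

Truncating at 4 decimal places can drop up to a full unit in the last place, so each coordinate may be off by as much as 0.0001°.
N–S: 0.0001° × 111120 m/° = 11.112 m.
Longitude error → 0.0001 × 111120 × cos 67.088° = 0.0001 × 111120 × 0.3893 ≈ 4.32609 m.
The two errors are perpendicular, so the maximum displacement is √(11.112² + 4.32609²) ≈ 11.9244 m.
In feet: 11.9244 m ÷ 0.3048 ≈ 39.122 ft.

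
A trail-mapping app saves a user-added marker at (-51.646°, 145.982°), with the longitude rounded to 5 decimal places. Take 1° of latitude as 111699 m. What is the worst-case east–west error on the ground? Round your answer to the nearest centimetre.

Rounding to 5 decimal places leaves the longitude within ±5e-06° of the true value.
At latitude 51.646° a degree of longitude spans 111699 m × cos 51.646° = 111699 × 0.6205 ≈ 69311.3 m.
East–west error: 5e-06° × 69311.3 m/° ≈ 0.346556 m.
That is 0.346556 m = 34.656 cm.

35 centimetres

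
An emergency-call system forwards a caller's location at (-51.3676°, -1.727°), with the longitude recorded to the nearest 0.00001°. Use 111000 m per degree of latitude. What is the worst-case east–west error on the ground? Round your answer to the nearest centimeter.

Rounding to 5 decimal places leaves the longitude within ±5e-06° of the true value.
At latitude 51.3676° a degree of longitude spans 111000 m × cos 51.3676° = 111000 × 0.6243 ≈ 69299.7 m.
East–west error: 5e-06° × 69299.7 m/° ≈ 0.346498 m.
That is 0.346498 m = 34.65 cm.

35 centimeters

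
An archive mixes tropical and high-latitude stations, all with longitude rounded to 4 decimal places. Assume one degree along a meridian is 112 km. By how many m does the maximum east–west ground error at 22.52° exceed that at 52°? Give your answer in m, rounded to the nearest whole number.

Rounding to 4 decimal places leaves the longitude within ±5e-05° of the true value.
At 22.52°: 5e-05° × 112000 × cos 22.52° = 5e-05 × 112000 × 0.9237 ≈ 5.173 m.
Error at 52° = 5e-05° × 112000 × cos 52° ≈ 5.6 × 0.6157 = 3.4477 m.
So the lower-latitude error exceeds the higher by 5.173 − 3.4477 = 1.7253 m.

2 m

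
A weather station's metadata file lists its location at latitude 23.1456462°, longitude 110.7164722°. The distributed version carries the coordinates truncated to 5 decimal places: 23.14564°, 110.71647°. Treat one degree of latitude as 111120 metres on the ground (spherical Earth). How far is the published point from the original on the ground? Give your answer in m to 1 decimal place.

0.7 m

The latitude changed by +0.0000062° and the longitude by +0.0000022°.
N–S: 0.0000062° × 111120 m/° = 0.688944 m.
East–west at this latitude: 0.0000022° × 111120 × cos 23.1456° ≈ 0.0000022 × 102176 = 0.224787 m.
Hypotenuse of the two orthogonal shifts: √(0.688944² + 0.224787²) = 0.724688 m.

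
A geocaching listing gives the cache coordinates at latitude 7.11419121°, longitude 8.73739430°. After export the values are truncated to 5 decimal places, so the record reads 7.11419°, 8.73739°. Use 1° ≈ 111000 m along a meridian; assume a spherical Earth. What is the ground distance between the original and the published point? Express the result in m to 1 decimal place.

0.5 m

Δlat = 7.11419121 − 7.11419 = +0.00000121°; Δlon = 8.73739430 − 8.73739 = +0.00000430°.
N–S: 0.00000121° × 111000 m/° = 0.13431 m.
East–west at this latitude: 0.00000430° × 111000 × cos 7.11419° ≈ 0.00000430 × 110145 = 0.473625 m.
Distance: √(0.13431² + 0.473625²) ≈ 0.492301 m.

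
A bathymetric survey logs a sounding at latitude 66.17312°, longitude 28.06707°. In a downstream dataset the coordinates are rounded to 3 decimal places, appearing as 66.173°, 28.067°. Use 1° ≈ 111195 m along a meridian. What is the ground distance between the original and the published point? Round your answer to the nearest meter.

Δlat = 66.17312 − 66.173 = +0.00012°; Δlon = 28.06707 − 28.067 = +0.00007°.
North–south shift: 0.00012 × 111195 = 13.3434 m.
E–W at 66.173°: 0.00007° × 111195 × cos 66.173° = 0.00007 × 111195 × 0.4040 ≈ 3.14441 m.
Hypotenuse of the two orthogonal shifts: √(13.3434² + 3.14441²) = 13.7089 m.

14 meters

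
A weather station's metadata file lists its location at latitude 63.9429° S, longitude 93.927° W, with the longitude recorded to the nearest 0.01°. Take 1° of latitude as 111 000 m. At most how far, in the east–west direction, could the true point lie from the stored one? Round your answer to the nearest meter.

Rounding to 2 decimal places leaves the longitude within ±0.005° of the true value.
One degree of longitude at 63.9429° is 111000 × cos 63.9429° ≈ 111000 × 0.4393 = 48758.6 m.
East–west error: 0.005° × 48758.6 m/° ≈ 243.793 m.

244 meters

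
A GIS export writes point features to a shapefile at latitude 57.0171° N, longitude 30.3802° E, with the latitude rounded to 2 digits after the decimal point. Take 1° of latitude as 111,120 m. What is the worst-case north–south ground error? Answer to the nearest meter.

Rounding to 2 decimal places leaves the latitude within ±0.005° of the true value.
So the N–S error is at most 0.005 × 111120 = 555.6 m.

556 meters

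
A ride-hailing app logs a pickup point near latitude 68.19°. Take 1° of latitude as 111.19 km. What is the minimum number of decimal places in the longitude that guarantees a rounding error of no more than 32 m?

At 68.19° one degree of longitude covers 111190 × cos 68.19° ≈ 111190 × 0.3715 ≈ 41310.4 m.
With N decimal places the half-ulp bound is 0.5·10⁻ᴺ°, or 0.5·10⁻ᴺ × 41310.4 m on the ground.
Setting 20655.2 × 10⁻ᴺ ≤ 32 gives 10ᴺ ≥ 645.5, i.e. N ≥ 2.81.
So 3 decimal places suffice (20.7 m); 2 would allow up to 207 m.

3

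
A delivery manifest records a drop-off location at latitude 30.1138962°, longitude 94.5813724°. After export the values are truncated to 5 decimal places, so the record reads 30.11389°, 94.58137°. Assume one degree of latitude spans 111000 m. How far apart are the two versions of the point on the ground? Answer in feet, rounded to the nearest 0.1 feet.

2.4 feet

The latitude changed by +0.0000062° and the longitude by +0.0000024°.
N–S: 0.0000062° × 111000 m/° = 0.6882 m.
E–W at 30.1139°: 0.0000024° × 111000 × cos 30.1139° = 0.0000024 × 111000 × 0.8650 ≈ 0.230444 m.
Distance: √(0.6882² + 0.230444²) ≈ 0.725757 m.
In feet: 0.725757 m ÷ 0.3048 ≈ 2.3811 ft.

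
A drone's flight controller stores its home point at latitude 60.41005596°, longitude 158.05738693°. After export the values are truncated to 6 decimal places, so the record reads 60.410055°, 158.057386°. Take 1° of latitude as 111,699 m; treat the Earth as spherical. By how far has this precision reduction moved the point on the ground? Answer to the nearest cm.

Δlat = 60.41005596 − 60.410055 = +0.00000096°; Δlon = 158.05738693 − 158.057386 = +0.00000093°.
N–S: 0.00000096° × 111699 m/° = 0.107231 m.
East–west at this latitude: 0.00000093° × 111699 × cos 60.4101° ≈ 0.00000093 × 55155.8 = 0.0512949 m.
Distance: √(0.107231² + 0.0512949²) ≈ 0.118868 m.
That is 0.118868 m = 11.887 cm.

12 cm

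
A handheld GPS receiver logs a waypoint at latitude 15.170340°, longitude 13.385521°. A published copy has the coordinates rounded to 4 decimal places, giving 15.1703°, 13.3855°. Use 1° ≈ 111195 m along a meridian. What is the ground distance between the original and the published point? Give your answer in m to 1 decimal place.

Δlat = 15.170340 − 15.1703 = +0.000040°; Δlon = 13.385521 − 13.3855 = +0.000021°.
North–south shift: 0.000040 × 111195 = 4.4478 m.
East–west at this latitude: 0.000021° × 111195 × cos 15.1703° ≈ 0.000021 × 107320 = 2.25372 m.
Hypotenuse of the two orthogonal shifts: √(4.4478² + 2.25372²) = 4.9862 m.

5.0 m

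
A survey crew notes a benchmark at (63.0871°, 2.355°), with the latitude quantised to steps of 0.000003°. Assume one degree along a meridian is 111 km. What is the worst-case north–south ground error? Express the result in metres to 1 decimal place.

0.2 metres

With a 0.000003° grid the true value lies within half a step, ±0.000003°/2 = ±1.5e-06°, of the stored one.
So the N–S error is at most 1.5e-06 × 111000 = 0.1665 m.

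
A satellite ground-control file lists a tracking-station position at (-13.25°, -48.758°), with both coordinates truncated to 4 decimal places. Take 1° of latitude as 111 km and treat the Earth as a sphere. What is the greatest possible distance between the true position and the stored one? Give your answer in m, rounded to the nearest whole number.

15 m

Truncating at 4 decimal places can drop up to a full unit in the last place, so each coordinate may be off by as much as 0.0001°.
Latitude error → 0.0001 × 111000 = 11.1 m along the meridian.
Longitude error → 0.0001 × 111000 × cos 13.25° = 0.0001 × 111000 × 0.9734 ≈ 10.8045 m.
The two errors are perpendicular, so the maximum displacement is √(11.1² + 10.8045²) ≈ 15.4902 m.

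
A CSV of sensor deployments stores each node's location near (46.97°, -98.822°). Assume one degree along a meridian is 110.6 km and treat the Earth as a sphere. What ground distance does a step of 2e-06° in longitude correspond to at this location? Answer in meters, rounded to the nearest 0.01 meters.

At 46.97° a degree of longitude is 110600 × cos 46.97° ≈ 75471.4 m, so 2e-06° corresponds to 0.150943 m.

0.15 meters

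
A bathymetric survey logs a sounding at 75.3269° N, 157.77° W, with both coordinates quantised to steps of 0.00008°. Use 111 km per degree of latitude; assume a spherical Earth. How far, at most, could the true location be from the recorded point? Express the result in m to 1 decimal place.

4.6 m

With a 0.00008° grid the true value lies within half a step, ±0.00008°/2 = ±4e-05°, of the stored one.
Latitude error → 4e-05 × 111000 = 4.44 m along the meridian.
E–W at 75.3269°: 4e-05° × 111000 × cos 75.3269° = 4e-05 × 111000 × 0.2533 ≈ 1.12467 m.
The two errors are perpendicular, so the maximum displacement is √(4.44² + 1.12467²) ≈ 4.58023 m.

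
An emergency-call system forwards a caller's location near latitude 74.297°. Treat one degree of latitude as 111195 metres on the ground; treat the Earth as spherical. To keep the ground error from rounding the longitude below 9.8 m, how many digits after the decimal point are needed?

At 74.297° one degree of longitude covers 111195 × cos 74.297° ≈ 111195 × 0.2707 ≈ 30095 m.
Rounding to N decimal places gives at most 0.5 × 10⁻ᴺ degrees of error, i.e. 0.5 × 10⁻ᴺ × 30095 m.
Need 0.5 × 30095 × 10⁻ᴺ ≤ 9.8 → 10⁻ᴺ ≤ 6.513e-04, so N ≥ 3.19.
N = 3 would give 15 m (too coarse); N = 4 gives 1.5 m ≤ 9.8 m.

4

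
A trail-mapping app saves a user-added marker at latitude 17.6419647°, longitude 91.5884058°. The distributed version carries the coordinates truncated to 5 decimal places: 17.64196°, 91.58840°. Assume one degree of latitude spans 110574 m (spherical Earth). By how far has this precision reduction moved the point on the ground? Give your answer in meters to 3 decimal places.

Δlat = 17.6419647 − 17.64196 = +0.0000047°; Δlon = 91.5884058 − 91.58840 = +0.0000058°.
N–S: 0.0000047° × 110574 m/° = 0.519698 m.
E–W at 17.642°: 0.0000058° × 110574 × cos 17.642° = 0.0000058 × 110574 × 0.9530 ≈ 0.611167 m.
Distance: √(0.519698² + 0.611167²) ≈ 0.802254 m.

0.802 meters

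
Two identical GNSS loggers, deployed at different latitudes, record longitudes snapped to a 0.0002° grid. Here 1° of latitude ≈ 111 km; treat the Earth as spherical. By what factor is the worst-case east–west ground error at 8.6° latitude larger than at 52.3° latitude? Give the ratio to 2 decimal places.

1.62

With a 0.0002° grid the true value lies within half a step, ±0.0002°/2 = ±0.0001°, of the stored one.
Error at 8.6° = 0.0001° × 111000 × cos 8.6° ≈ 11.1 × 0.9888 = 10.975 m.
Error at 52.3° = 0.0001° × 111000 × cos 52.3° ≈ 11.1 × 0.6115 = 6.788 m.
Ratio: 10.975 / 6.788 = cos 8.6° / cos 52.3° ≈ 1.6169.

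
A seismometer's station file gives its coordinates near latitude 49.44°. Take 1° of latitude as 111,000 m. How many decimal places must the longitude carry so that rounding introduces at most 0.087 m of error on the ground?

At 49.44° one degree of longitude covers 111000 × cos 49.44° ≈ 111000 × 0.6502 ≈ 72177.1 m.
With N decimal places the half-ulp bound is 0.5·10⁻ᴺ°, or 0.5·10⁻ᴺ × 72177.1 m on the ground.
Setting 36088.5 × 10⁻ᴺ ≤ 0.087 gives 10ᴺ ≥ 4.148e+05, i.e. N ≥ 5.62.
At 5 places the error can reach 0.361 m, but 6 places keeps it to 0.0361 m.

6 decimal places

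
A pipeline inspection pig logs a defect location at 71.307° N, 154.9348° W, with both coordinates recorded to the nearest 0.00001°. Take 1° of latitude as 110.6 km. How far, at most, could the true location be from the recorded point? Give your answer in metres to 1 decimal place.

Rounding to 5 decimal places leaves each coordinate within ±5e-06° of the true value.
Latitude error → 5e-06 × 110600 = 0.553 m along the meridian.
Longitude error → 5e-06 × 110600 × cos 71.307° = 5e-06 × 110600 × 0.3205 ≈ 0.177235 m.
Combining orthogonally: (0.553² + 0.177235²)^½ ≈ 0.580708 m.

0.6 metres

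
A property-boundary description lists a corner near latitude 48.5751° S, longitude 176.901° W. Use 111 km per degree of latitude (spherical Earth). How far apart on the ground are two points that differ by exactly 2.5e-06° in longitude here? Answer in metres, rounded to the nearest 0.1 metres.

2.5e-06° of longitude at 48.5751° is 2.5e-06 × 111000 × cos 48.5751° ≈ 2.5e-06 × 73441.8 = 0.183604 m.

0.2 metres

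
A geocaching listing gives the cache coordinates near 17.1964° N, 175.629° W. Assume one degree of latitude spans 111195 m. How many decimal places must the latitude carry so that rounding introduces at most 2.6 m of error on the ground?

5

One degree of latitude covers 111195 m.
N decimal places → at most half a unit in the last place, 0.5 × 10⁻ᴺ° = 111195/2 × 10⁻ᴺ m.
Need 0.5 × 111195 × 10⁻ᴺ ≤ 2.6 → 10⁻ᴺ ≤ 4.676e-05, so N ≥ 4.33.
At 4 places the error can reach 5.56 m, but 5 places keeps it to 0.556 m.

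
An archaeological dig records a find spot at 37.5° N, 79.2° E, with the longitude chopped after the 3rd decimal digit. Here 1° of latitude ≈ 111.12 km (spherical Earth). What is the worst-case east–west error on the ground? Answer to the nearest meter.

Truncating at 3 decimal places can drop up to a full unit in the last place, so the longitude may be off by as much as 0.001°.
At latitude 37.5° a degree of longitude spans 111120 m × cos 37.5° = 111120 × 0.7934 ≈ 88157.4 m.
Maximum E–W displacement: 0.001 × 88157.4 = 88.1574 m.

88 meters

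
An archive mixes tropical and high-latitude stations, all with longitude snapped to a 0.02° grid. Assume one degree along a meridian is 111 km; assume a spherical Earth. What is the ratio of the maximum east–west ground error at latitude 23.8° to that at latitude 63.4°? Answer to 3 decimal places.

2.043

With a 0.02° grid the true value lies within half a step, ±0.02°/2 = ±0.01°, of the stored one.
At 23.8°: 0.01° × 111000 × cos 23.8° = 0.01 × 111000 × 0.9150 ≈ 1015.6 m.
At 63.4°: 0.01° × 111000 × cos 63.4° = 0.01 × 111000 × 0.4478 ≈ 497.01 m.
The ratio reduces to cos 23.8° / cos 63.4° = 0.9150/0.4478 ≈ 2.0434.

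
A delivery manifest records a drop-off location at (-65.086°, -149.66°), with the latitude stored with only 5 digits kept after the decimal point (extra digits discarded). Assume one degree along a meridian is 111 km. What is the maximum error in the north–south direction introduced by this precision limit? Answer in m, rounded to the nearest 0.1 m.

Truncating at 5 decimal places can drop up to a full unit in the last place, so the latitude may be off by as much as 1e-05°.
So the N–S error is at most 1e-05 × 111000 = 1.11 m.

1.1 m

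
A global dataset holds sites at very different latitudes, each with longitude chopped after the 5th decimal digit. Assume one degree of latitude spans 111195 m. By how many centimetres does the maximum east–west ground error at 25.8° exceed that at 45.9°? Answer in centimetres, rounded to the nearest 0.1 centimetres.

22.7 centimetres

Truncating at 5 decimal places can drop up to a full unit in the last place, so the longitude may be off by as much as 1e-05°.
Error at 25.8° = 1e-05° × 111195 × cos 25.8° ≈ 1.1119 × 0.9003 = 1.0011 m.
Error at 45.9° = 1e-05° × 111195 × cos 45.9° ≈ 1.1119 × 0.6959 = 0.77382 m.
Difference: 1.0011 − 0.77382 = 0.22729 m.
That is 0.227289 m = 22.729 cm.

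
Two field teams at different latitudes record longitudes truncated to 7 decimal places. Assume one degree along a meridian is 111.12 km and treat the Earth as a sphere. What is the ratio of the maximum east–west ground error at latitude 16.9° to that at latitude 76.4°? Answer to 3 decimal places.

4.069

Truncating at 7 decimal places can drop up to a full unit in the last place, so the longitude may be off by as much as 1e-07°.
At 16.9°: 1e-07° × 111120 × cos 16.9° = 1e-07 × 111120 × 0.9568 ≈ 0.010632 m.
At 76.4°: 1e-07° × 111120 × cos 76.4° = 1e-07 × 111120 × 0.2351 ≈ 0.0026129 m.
Ratio: 0.010632 / 0.0026129 = cos 16.9° / cos 76.4° ≈ 4.0691.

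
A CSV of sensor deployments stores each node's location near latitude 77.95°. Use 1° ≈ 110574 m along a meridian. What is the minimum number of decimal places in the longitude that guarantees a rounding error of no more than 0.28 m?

5 decimal places

At 77.95° one degree of longitude covers 110574 × cos 77.95° ≈ 110574 × 0.2088 ≈ 23084 m.
Rounding to N decimal places gives at most 0.5 × 10⁻ᴺ degrees of error, i.e. 0.5 × 10⁻ᴺ × 23084 m.
Setting 11542 × 10⁻ᴺ ≤ 0.28 gives 10ᴺ ≥ 4.122e+04, i.e. N ≥ 4.62.
N = 4 would give 1.15 m (too coarse); N = 5 gives 0.115 m ≤ 0.28 m.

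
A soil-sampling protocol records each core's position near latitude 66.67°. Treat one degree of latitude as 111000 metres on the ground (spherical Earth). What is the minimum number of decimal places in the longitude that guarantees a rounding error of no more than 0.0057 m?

At 66.67° one degree of longitude covers 111000 × cos 66.67° ≈ 111000 × 0.3960 ≈ 43958.9 m.
N decimal places → at most half a unit in the last place, 0.5 × 10⁻ᴺ° = 43958.9/2 × 10⁻ᴺ m.
Setting 21979.5 × 10⁻ᴺ ≤ 0.0057 gives 10ᴺ ≥ 3.856e+06, i.e. N ≥ 6.59.
At 6 places the error can reach 0.022 m, but 7 places keeps it to 0.0022 m.

7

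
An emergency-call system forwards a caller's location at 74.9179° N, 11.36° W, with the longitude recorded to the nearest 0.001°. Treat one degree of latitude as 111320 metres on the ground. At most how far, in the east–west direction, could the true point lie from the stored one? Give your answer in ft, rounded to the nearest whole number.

48 ft

Rounding to 3 decimal places leaves the longitude within ±0.0005° of the true value.
One degree of longitude at 74.9179° is 111320 × cos 74.9179° ≈ 111320 × 0.2602 = 28965.8 m.
So at most 0.0005° × 28965.8 ≈ 14.4829 m east–west.
Converting: 14.4829 m × 3.2808 ft/m ≈ 47.516 ft.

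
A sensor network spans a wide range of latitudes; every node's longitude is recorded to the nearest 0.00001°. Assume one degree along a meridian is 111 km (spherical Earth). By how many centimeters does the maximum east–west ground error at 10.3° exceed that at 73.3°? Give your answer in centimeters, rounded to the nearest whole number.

39 centimeters

Rounding to 5 decimal places leaves the longitude within ±5e-06° of the true value.
Error at 10.3° = 5e-06° × 111000 × cos 10.3° ≈ 0.555 × 0.9839 = 0.54606 m.
At 73.3°: 5e-06° × 111000 × cos 73.3° = 5e-06 × 111000 × 0.2874 ≈ 0.15949 m.
Difference: 0.54606 − 0.15949 = 0.38657 m.
That is 0.386571 m = 38.657 cm.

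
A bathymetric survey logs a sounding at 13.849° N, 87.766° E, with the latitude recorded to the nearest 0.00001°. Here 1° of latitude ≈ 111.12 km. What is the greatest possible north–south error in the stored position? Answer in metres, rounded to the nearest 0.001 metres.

Rounding to 5 decimal places leaves the latitude within ±5e-06° of the true value.
Along the meridian that is 5e-06° × 111120 m/° = 0.5556 m.

0.556 metres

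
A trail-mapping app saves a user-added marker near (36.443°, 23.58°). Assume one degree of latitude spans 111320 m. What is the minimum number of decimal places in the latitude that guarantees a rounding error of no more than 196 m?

3 decimal places

One degree of latitude covers 111320 m.
N decimal places → at most half a unit in the last place, 0.5 × 10⁻ᴺ° = 111320/2 × 10⁻ᴺ m.
Setting 55660 × 10⁻ᴺ ≤ 196 gives 10ᴺ ≥ 284, i.e. N ≥ 2.45.
N = 2 would give 557 m (too coarse); N = 3 gives 55.7 m ≤ 196 m.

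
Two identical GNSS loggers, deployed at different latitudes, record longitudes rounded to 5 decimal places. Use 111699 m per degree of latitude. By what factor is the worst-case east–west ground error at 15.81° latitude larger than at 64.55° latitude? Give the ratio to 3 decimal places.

Rounding to 5 decimal places leaves the longitude within ±5e-06° of the true value.
Error at 15.81° = 5e-06° × 111699 × cos 15.81° ≈ 0.5585 × 0.9622 = 0.53737 m.
Error at 64.55° = 5e-06° × 111699 × cos 64.55° ≈ 0.5585 × 0.4297 = 0.24 m.
The ratio reduces to cos 15.81° / cos 64.55° = 0.9622/0.4297 ≈ 2.2390.

2.239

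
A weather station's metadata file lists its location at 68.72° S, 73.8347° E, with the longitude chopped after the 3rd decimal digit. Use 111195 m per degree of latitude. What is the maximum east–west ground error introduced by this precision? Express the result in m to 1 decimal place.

Truncating at 3 decimal places can drop up to a full unit in the last place, so the longitude may be off by as much as 0.001°.
Parallels shrink by cos φ, so at 68.72° a degree of longitude is 111195 × 0.3629 ≈ 40355.6 m.
East–west error: 0.001° × 40355.6 m/° ≈ 40.3556 m.

40.4 m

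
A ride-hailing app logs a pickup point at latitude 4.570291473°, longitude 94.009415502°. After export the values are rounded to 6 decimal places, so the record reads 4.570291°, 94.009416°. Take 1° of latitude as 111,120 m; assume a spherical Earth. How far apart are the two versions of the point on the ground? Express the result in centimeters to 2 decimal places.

The latitude changed by +0.000000473° and the longitude by -0.000000498°.
North–south shift: 0.000000473 × 111120 = 0.0525598 m.
E–W at 4.57029°: -0.000000498° × 111120 × cos 4.57029° = -0.000000498 × 111120 × 0.9968 ≈ -0.0551618 m.
Distance: √(0.0525598² + 0.0551618²) ≈ 0.0761929 m.
That is 0.0761929 m = 7.6193 cm.

7.62 centimeters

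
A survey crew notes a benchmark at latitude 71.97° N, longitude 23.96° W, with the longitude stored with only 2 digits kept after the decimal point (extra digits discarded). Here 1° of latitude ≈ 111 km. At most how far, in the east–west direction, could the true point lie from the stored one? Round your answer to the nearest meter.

Truncating at 2 decimal places can drop up to a full unit in the last place, so the longitude may be off by as much as 0.01°.
One degree of longitude at 71.97° is 111000 × cos 71.97° ≈ 111000 × 0.3095 = 34356.2 m.
East–west error: 0.01° × 34356.2 m/° ≈ 343.562 m.

344 meters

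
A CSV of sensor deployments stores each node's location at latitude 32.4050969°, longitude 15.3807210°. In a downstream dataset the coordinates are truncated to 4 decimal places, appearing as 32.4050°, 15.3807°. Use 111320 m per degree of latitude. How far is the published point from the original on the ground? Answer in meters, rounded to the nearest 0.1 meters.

11.0 meters

Δlat = 32.4050969 − 32.4050 = +0.0000969°; Δlon = 15.3807210 − 15.3807 = +0.0000210°.
N–S: 0.0000969° × 111320 m/° = 10.7869 m.
East–west at this latitude: 0.0000210° × 111320 × cos 32.405° ≈ 0.0000210 × 93985.4 = 1.97369 m.
Hypotenuse of the two orthogonal shifts: √(10.7869² + 1.97369²) = 10.966 m.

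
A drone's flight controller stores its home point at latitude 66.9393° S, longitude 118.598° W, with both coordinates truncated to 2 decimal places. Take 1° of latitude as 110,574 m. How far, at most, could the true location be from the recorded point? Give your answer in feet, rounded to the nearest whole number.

3896 feet

Truncating at 2 decimal places can drop up to a full unit in the last place, so each coordinate may be off by as much as 0.01°.
North–south component: 0.01° × 110574 = 1105.74 m.
East–west component at 66.9393°: 0.01° × 110574 × cos 66.9393° ≈ 0.01 × 43312.5 ≈ 433.125 m.
Combining orthogonally: (1105.74² + 433.125²)^½ ≈ 1187.54 m.
In feet: 1187.54 m ÷ 0.3048 ≈ 3896.1 ft.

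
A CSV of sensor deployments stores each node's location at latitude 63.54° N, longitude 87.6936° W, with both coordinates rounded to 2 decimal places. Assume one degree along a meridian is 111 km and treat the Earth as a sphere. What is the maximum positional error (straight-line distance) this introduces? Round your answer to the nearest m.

608 m

Rounding to 2 decimal places leaves each coordinate within ±0.005° of the true value.
N–S: 0.005° × 111000 m/° = 555 m.
Longitude error → 0.005 × 111000 × cos 63.54° = 0.005 × 111000 × 0.4456 ≈ 247.293 m.
The two errors are perpendicular, so the maximum displacement is √(555² + 247.293²) ≈ 607.601 m.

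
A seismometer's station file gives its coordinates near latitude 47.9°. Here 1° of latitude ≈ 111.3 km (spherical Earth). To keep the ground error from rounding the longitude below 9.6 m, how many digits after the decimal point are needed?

At 47.9° one degree of longitude covers 111300 × cos 47.9° ≈ 111300 × 0.6704 ≈ 74618.5 m.
Rounding to N decimal places gives at most 0.5 × 10⁻ᴺ degrees of error, i.e. 0.5 × 10⁻ᴺ × 74618.5 m.
Need 0.5 × 74618.5 × 10⁻ᴺ ≤ 9.6 → 10⁻ᴺ ≤ 2.573e-04, so N ≥ 3.59.
At 3 places the error can reach 37.3 m, but 4 places keeps it to 3.73 m.

4 decimal places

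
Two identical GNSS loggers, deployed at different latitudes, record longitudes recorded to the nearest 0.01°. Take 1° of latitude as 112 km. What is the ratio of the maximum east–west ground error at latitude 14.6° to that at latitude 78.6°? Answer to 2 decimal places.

4.90

Rounding to 2 decimal places leaves the longitude within ±0.005° of the true value.
Error at 14.6° = 0.005° × 112000 × cos 14.6° ≈ 560 × 0.9677 = 541.92 m.
At 78.6°: 0.005° × 112000 × cos 78.6° = 0.005 × 112000 × 0.1977 ≈ 110.69 m.
Ratio: 541.92 / 110.69 = cos 14.6° / cos 78.6° ≈ 4.8959.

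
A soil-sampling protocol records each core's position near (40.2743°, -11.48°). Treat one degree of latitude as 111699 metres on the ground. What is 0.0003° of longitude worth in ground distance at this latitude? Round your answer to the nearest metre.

0.0003° of longitude at 40.2743° is 0.0003 × 111699 × cos 40.2743° ≈ 0.0003 × 85221.7 = 25.5665 m.

26 metres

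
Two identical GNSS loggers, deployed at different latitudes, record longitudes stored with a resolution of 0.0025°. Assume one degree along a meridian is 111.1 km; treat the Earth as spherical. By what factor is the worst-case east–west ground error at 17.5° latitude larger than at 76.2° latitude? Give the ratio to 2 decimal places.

4.00

With a 0.0025° grid the true value lies within half a step, ±0.0025°/2 = ±0.00125°, of the stored one.
Error at 17.5° = 0.00125° × 111100 × cos 17.5° ≈ 138.88 × 0.9537 = 132.45 m.
At 76.2°: 0.00125° × 111100 × cos 76.2° = 0.00125 × 111100 × 0.2385 ≈ 33.126 m.
Ratio: 132.45 / 33.126 = cos 17.5° / cos 76.2° ≈ 3.9983.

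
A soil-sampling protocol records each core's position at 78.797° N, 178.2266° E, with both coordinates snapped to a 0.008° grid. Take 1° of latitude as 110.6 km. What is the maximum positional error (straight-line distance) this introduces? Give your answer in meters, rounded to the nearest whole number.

451 meters

With a 0.008° grid the true value lies within half a step, ±0.008°/2 = ±0.004°, of the stored one.
North–south component: 0.004° × 110600 = 442.4 m.
East–west component at 78.797°: 0.004° × 110600 × cos 78.797° ≈ 0.004 × 21488 ≈ 85.952 m.
Worst case both components are at the extreme and orthogonal: √(442.4² + 85.952²) ≈ 450.672 m.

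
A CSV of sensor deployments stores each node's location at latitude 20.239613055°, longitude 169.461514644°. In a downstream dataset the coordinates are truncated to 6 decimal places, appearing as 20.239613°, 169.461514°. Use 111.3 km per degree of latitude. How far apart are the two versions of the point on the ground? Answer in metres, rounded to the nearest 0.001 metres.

The latitude changed by +0.000000055° and the longitude by +0.000000644°.
N–S: 0.000000055° × 111300 m/° = 0.0061215 m.
E–W at 20.2396°: 0.000000644° × 111300 × cos 20.2396° = 0.000000644 × 111300 × 0.9383 ≈ 0.0672514 m.
Hypotenuse of the two orthogonal shifts: √(0.0061215² + 0.0672514²) = 0.0675295 m.

0.068 metres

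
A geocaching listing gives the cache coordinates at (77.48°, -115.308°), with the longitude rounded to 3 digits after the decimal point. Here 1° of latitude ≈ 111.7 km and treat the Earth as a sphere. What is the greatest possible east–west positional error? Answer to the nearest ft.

Rounding to 3 decimal places leaves the longitude within ±0.0005° of the true value.
At latitude 77.48° a degree of longitude spans 111700 m × cos 77.48° = 111700 × 0.2168 ≈ 24214.4 m.
Maximum E–W displacement: 0.0005 × 24214.4 = 12.1072 m.
Converting: 12.1072 m × 3.2808 ft/m ≈ 39.722 ft.

40 ft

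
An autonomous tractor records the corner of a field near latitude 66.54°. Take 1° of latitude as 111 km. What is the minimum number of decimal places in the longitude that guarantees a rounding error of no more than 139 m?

At 66.54° one degree of longitude covers 111000 × cos 66.54° ≈ 111000 × 0.3981 ≈ 44190.1 m.
Rounding to N decimal places gives at most 0.5 × 10⁻ᴺ degrees of error, i.e. 0.5 × 10⁻ᴺ × 44190.1 m.
Need 0.5 × 44190.1 × 10⁻ᴺ ≤ 139 → 10⁻ᴺ ≤ 6.291e-03, so N ≥ 2.20.
At 2 places the error can reach 221 m, but 3 places keeps it to 22.1 m.

3 decimal places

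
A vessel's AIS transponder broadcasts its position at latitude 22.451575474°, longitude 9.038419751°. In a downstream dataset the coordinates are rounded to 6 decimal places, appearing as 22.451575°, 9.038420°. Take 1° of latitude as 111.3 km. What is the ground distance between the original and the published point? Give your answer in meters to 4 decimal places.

Δlat = 22.451575474 − 22.451575 = +0.000000474°; Δlon = 9.038419751 − 9.038420 = -0.000000249°.
N–S: 0.000000474° × 111300 m/° = 0.0527562 m.
E–W at 22.4516°: -0.000000249° × 111300 × cos 22.4516° = -0.000000249 × 111300 × 0.9242 ≈ -0.0256131 m.
Combined displacement = (0.0527562² + 0.0256131²)^½ ≈ 0.0586451 m.

0.0586 meters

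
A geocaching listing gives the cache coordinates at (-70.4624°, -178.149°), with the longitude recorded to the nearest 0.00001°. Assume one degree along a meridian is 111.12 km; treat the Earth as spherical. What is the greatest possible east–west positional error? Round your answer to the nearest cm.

Rounding to 5 decimal places leaves the longitude within ±5e-06° of the true value.
One degree of longitude at 70.4624° is 111120 × cos 70.4624° ≈ 111120 × 0.3344 = 37161.3 m.
East–west error: 5e-06° × 37161.3 m/° ≈ 0.185807 m.
That is 0.185807 m = 18.581 cm.

19 cm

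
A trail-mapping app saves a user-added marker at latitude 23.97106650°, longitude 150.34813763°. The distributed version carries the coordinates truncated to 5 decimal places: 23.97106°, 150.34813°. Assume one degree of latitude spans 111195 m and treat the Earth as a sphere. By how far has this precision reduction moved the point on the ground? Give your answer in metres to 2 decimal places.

Δlat = 23.97106650 − 23.97106 = +0.00000650°; Δlon = 150.34813763 − 150.34813 = +0.00000763°.
North–south shift: 0.00000650 × 111195 = 0.722767 m.
E–W at 23.9711°: 0.00000763° × 111195 × cos 23.9711° = 0.00000763 × 111195 × 0.9138 ≈ 0.775242 m.
Hypotenuse of the two orthogonal shifts: √(0.722767² + 0.775242²) = 1.0599 m.

1.06 metres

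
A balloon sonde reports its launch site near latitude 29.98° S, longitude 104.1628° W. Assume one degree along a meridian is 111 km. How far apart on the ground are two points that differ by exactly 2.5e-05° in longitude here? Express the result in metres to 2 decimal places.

2.40 metres

One degree of longitude here spans 111000 × cos 29.98° = 111000 × 0.8662 ≈ 96148.2 m; 2.5e-05° of that is 2.4037 m.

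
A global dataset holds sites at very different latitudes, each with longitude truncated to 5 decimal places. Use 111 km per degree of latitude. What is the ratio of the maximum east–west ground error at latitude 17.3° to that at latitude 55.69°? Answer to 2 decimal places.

Truncating at 5 decimal places can drop up to a full unit in the last place, so the longitude may be off by as much as 1e-05°.
At 17.3°: 1e-05° × 111000 × cos 17.3° = 1e-05 × 111000 × 0.9548 ≈ 1.0598 m.
At 55.69°: 1e-05° × 111000 × cos 55.69° = 1e-05 × 111000 × 0.5637 ≈ 0.62567 m.
Ratio: 1.0598 / 0.62567 = cos 17.3° / cos 55.69° ≈ 1.6938.

1.69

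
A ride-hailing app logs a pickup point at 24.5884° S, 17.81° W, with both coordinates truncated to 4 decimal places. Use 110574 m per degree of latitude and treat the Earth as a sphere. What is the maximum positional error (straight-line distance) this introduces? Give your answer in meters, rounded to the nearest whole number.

15 meters

Truncating at 4 decimal places can drop up to a full unit in the last place, so each coordinate may be off by as much as 0.0001°.
N–S: 0.0001° × 110574 m/° = 11.0574 m.
E–W at 24.5884°: 0.0001° × 110574 × cos 24.5884° = 0.0001 × 110574 × 0.9093 ≈ 10.0547 m.
Combining orthogonally: (11.0574² + 10.0547²)^½ ≈ 14.9453 m.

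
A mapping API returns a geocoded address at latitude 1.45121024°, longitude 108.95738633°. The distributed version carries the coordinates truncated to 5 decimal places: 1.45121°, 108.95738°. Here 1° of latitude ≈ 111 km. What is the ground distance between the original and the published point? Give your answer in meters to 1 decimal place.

0.7 meters

Δlat = 1.45121024 − 1.45121 = +0.00000024°; Δlon = 108.95738633 − 108.95738 = +0.00000633°.
North–south shift: 0.00000024 × 111000 = 0.02664 m.
E–W at 1.45121°: 0.00000633° × 111000 × cos 1.45121° = 0.00000633 × 111000 × 0.9997 ≈ 0.702405 m.
Hypotenuse of the two orthogonal shifts: √(0.02664² + 0.702405²) = 0.70291 m.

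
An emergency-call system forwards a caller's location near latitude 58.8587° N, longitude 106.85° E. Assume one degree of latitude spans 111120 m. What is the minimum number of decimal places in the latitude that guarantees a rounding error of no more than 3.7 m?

One degree of latitude covers 111120 m.
With N decimal places the half-ulp bound is 0.5·10⁻ᴺ°, or 0.5·10⁻ᴺ × 111120 m on the ground.
Need 0.5 × 111120 × 10⁻ᴺ ≤ 3.7 → 10⁻ᴺ ≤ 6.659e-05, so N ≥ 4.18.
N = 4 would give 5.56 m (too coarse); N = 5 gives 0.556 m ≤ 3.7 m.

5 decimal places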